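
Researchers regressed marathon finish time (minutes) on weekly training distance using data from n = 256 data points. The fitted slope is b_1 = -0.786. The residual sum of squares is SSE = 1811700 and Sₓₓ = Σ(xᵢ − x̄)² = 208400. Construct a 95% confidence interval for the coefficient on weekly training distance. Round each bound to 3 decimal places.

MSE = SSE/(n − 2) = 1811700/254 = 7132.68.
SE(b_1) = √(MSE/Sₓₓ) = √(7132.68/208400) = 0.185002.
df = n − 2 = 254.
t* = t_{0.025, 254} = 1.969348.
Margin = t* × SE = 1.969348 × 0.185002 = 0.36433.
CI: -0.786 ± 0.36433 → (-1.150, -0.422).
With 95% confidence, each one-unit increase in weekly training distance is associated with a change of between -1.150 and -0.422 minutes in marathon finish time.

(-1.150, -0.422)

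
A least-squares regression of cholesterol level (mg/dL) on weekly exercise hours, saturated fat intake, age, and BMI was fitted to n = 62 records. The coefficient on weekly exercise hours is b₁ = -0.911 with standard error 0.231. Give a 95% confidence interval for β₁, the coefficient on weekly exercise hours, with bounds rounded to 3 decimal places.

df = n − k − 1 = 62 − 4 − 1 = 57.
t* = t_{0.025, 57} = 2.002465.
Margin = t* × SE = 2.002465 × 0.231 = 0.46257.
CI: -0.911 ± 0.46257 → (-1.374, -0.448).
With 95% confidence, each one-unit increase in weekly exercise hours is associated with a change of between -1.374 and -0.448 mg/dL in cholesterol level, holding the other predictors fixed.

(-1.374, -0.448)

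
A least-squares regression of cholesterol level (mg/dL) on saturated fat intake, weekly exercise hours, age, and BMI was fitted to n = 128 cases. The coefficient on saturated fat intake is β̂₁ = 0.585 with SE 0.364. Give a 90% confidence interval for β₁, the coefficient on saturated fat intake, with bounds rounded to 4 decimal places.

df = n − k − 1 = 128 − 4 − 1 = 123.
t* = t_{0.05, 123} = 1.657336.
Margin = t* × SE = 1.657336 × 0.364 = 0.603270.
CI: 0.585 ± 0.603270 → (-0.0183, 1.1883).
With 90% confidence, each one-unit increase in saturated fat intake is associated with a change of between -0.0183 and 1.1883 mg/dL in cholesterol level, holding the other predictors fixed.

(-0.0183, 1.1883)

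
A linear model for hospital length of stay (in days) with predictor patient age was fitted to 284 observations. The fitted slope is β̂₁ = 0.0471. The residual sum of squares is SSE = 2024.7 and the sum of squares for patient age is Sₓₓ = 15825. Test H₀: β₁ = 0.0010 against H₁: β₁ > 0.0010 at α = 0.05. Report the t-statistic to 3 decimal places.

MSE = SSE/(n − 2) = 2024.7/282 = 7.17979.
SE(β̂₁) = √(MSE/Sₓₓ) = √(7.17979/15825) = 0.0213002.
t = (0.0471 − 0.0010) / 0.0213002 = 2.164.
df = n − 2 = 282.
One-sided p ≈ 0.0156, which is < 0.05, so reject H₀.
There is evidence that the true slope on patient age exceeds 0.0010 days per unit.

t = 2.164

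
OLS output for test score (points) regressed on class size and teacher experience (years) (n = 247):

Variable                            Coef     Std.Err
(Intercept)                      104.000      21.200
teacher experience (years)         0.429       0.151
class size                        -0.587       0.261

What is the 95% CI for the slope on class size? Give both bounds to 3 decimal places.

(-1.101, -0.073)

Read off: b = -0.587, SE = 0.261 for class size.
df = n − k − 1 = 247 − 2 − 1 = 244.
t* = t_{0.025, 244} = 1.969734.
Margin = t* × SE = 1.969734 × 0.261 = 0.51410.
CI: -0.587 ± 0.51410 → (-1.101, -0.073).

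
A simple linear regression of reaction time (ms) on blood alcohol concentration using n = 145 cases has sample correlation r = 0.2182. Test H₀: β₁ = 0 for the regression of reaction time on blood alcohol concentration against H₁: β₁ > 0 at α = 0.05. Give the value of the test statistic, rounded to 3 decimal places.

t = 2.674

t = r·√(n − 2)/√(1 − r²) = 0.2182·√143/√0.952389 = 2.674.
df = n − 2 = 143.
One-sided p ≈ 0.0042, which is < 0.05, so reject H₀.
There is evidence of a linear association between blood alcohol concentration and reaction time.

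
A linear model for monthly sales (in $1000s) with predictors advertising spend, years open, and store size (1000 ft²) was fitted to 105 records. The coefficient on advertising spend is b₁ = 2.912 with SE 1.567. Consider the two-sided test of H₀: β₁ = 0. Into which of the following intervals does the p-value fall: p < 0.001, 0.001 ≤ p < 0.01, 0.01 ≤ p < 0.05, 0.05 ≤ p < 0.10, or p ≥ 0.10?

t = 2.912 / 1.567 = 1.858.
df = n − k − 1 = 105 − 3 − 1 = 101.
Two-sided p = 2·P(T_{101} > |t|) ≈ 0.0660.
So 0.05 ≤ p < 0.10.

0.05 ≤ p < 0.10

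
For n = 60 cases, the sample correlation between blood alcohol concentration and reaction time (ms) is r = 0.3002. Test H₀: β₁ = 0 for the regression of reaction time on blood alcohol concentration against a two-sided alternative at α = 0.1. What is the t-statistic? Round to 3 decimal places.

t = 2.397

t = r·√(n − 2)/√(1 − r²) = 0.3002·√58/√0.90988 = 2.397.
df = n − 2 = 58.
Two-sided p ≈ 0.0198, which is < 0.1, so reject H₀.
There is evidence of a linear association between blood alcohol concentration and reaction time.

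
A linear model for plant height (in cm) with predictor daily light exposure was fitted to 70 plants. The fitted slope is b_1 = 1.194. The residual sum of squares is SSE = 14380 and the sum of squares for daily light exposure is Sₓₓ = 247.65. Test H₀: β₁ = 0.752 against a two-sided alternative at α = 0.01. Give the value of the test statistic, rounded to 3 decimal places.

t = 0.478

MSE = SSE/(n − 2) = 14380/68 = 211.471.
SE(b_1) = √(MSE/Sₓₓ) = √(211.471/247.65) = 0.924072.
t = (1.194 − 0.752) / 0.924072 = 0.478.
df = n − 2 = 68.
Two-sided p ≈ 0.6340, which is ≥ 0.01, so fail to reject H₀.
The data are consistent with a true slope of 0.752 cm per unit of daily light exposure.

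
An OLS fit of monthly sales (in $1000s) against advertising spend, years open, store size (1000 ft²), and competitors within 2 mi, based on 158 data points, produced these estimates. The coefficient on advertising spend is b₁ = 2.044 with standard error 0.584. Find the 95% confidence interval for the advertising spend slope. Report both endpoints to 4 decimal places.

(0.8903, 3.1977)

df = n − k − 1 = 158 − 4 − 1 = 153.
t* = t_{0.025, 153} = 1.97559.
Margin = t* × SE = 1.97559 × 0.584 = 1.153745.
CI: 2.044 ± 1.153745 → (0.8903, 3.1977).
With 95% confidence, each one-unit increase in advertising spend is associated with a change of between 0.8903 and 3.1977 $1000s in monthly sales, holding the other predictors fixed.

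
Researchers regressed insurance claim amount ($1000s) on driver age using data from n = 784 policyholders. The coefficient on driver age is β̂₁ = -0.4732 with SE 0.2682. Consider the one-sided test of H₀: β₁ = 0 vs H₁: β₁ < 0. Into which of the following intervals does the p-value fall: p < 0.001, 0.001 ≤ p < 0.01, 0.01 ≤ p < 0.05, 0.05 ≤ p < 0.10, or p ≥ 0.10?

0.01 ≤ p < 0.05

t = -0.4732 / 0.2682 = -1.764.
df = n − 2 = 784 − 2 = 782.
One-sided p = P(T_{782} < t) ≈ 0.0390.
So 0.01 ≤ p < 0.05.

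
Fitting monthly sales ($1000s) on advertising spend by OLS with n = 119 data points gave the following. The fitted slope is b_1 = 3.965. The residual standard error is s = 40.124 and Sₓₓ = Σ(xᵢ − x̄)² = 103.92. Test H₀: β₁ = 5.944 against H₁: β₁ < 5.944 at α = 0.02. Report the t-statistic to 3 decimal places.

t = -0.503

SE(b_1) = s/√Sₓₓ = 40.124/√103.92 = 3.936.
t = (3.965 − 5.944) / 3.936 = -0.503.
df = n − 2 = 117.
One-sided p ≈ 0.3080, which is ≥ 0.02, so fail to reject H₀.
The data do not give significant evidence that the true slope on advertising spend is below 5.944 $1000s per unit.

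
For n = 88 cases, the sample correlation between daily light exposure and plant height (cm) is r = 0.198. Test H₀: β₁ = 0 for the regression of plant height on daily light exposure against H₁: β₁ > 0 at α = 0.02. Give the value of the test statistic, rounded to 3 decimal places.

t = r·√(n − 2)/√(1 − r²) = 0.198·√86/√0.960796 = 1.873.
df = n − 2 = 86.
One-sided p ≈ 0.0322, which is ≥ 0.02, so fail to reject H₀.
The data do not give significant evidence of a linear association between daily light exposure and plant height.

t = 1.873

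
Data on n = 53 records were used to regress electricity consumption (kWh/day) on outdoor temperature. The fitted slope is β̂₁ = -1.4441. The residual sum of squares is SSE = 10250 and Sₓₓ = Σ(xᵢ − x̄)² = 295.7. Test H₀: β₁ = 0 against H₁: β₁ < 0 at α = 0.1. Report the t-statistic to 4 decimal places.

MSE = SSE/(n − 2) = 10250/51 = 200.98.
SE(β̂₁) = √(MSE/Sₓₓ) = √(200.98/295.7) = 0.824425.
t = -1.4441 / 0.824425 = -1.7516.
df = n − 2 = 51.
One-sided p ≈ 0.0429, which is < 0.1, so reject H₀.
There is evidence that the true slope on outdoor temperature is negative.

t = -1.7516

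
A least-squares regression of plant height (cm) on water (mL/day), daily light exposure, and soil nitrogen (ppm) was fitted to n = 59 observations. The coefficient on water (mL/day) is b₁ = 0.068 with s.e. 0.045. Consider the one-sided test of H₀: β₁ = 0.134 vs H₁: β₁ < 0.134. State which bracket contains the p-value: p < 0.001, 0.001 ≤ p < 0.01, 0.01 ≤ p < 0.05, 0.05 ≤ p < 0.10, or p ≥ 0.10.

t = (0.068 − 0.134) / 0.045 = -1.467.
df = n − k − 1 = 59 − 3 − 1 = 55.
One-sided p = P(T_{55} < t) ≈ 0.0741.
So 0.05 ≤ p < 0.10.

0.05 ≤ p < 0.10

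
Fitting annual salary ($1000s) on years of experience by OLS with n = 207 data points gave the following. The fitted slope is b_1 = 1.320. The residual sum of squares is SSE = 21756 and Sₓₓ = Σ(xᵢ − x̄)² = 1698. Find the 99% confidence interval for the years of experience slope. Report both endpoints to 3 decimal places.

MSE = SSE/(n − 2) = 21756/205 = 106.127.
SE(b_1) = √(MSE/Sₓₓ) = √(106.127/1698) = 0.250002.
df = n − 2 = 205.
t* = t_{0.005, 205} = 2.600024.
Margin = t* × SE = 2.600024 × 0.250002 = 0.65001.
CI: 1.320 ± 0.65001 → (0.670, 1.970).
With 99% confidence, each one-unit increase in years of experience is associated with a change of between 0.670 and 1.970 $1000s in annual salary.

(0.670, 1.970)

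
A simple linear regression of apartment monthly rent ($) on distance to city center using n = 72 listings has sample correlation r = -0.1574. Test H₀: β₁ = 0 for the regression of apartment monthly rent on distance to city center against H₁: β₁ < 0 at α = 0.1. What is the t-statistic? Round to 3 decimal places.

t = r·√(n − 2)/√(1 − r²) = -0.1574·√70/√0.975225 = -1.334.
df = n − 2 = 70.
One-sided p ≈ 0.0933, which is < 0.1, so reject H₀.
There is evidence of a linear association between distance to city center and apartment monthly rent.

t = -1.334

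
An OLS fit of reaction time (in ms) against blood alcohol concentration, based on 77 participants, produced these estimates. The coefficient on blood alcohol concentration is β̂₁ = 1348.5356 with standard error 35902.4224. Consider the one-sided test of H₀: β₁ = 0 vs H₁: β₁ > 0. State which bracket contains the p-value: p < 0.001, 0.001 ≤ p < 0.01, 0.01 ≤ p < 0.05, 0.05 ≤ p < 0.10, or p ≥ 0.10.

t = 1348.5356 / 35902.4224 = 0.038.
df = n − 2 = 77 − 2 = 75.
One-sided p = P(T_{75} > t) ≈ 0.4851.
So p ≥ 0.10.

p ≥ 0.10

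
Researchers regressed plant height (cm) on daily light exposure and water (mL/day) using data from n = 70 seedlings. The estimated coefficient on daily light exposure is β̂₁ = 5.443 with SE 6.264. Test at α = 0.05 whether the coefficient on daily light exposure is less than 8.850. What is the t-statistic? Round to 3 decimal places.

t = -0.544

H₀: β₁ = 8.850 vs H₁: β₁ < 8.850.
t = (β̂₁ − β₁⁰)/SE = (5.443 − 8.850) / 6.264 = -0.544.
df = n − k − 1 = 70 − 2 − 1 = 67.
One-sided p ≈ 0.2942, which is ≥ 0.05, so fail to reject H₀.
The data do not give significant evidence that the true slope on daily light exposure is below 8.850 cm per unit, holding the other predictors fixed.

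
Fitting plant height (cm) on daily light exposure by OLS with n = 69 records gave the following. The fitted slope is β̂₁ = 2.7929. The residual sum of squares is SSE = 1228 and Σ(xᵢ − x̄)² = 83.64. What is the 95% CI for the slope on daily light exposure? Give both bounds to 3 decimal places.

(1.859, 3.727)

MSE = SSE/(n − 2) = 1228/67 = 18.3284.
SE(β̂₁) = √(MSE/Sₓₓ) = √(18.3284/83.64) = 0.468117.
df = n − 2 = 67.
t* = t_{0.025, 67} = 1.996008.
Margin = t* × SE = 1.996008 × 0.468117 = 0.93437.
CI: 2.7929 ± 0.93437 → (1.859, 3.727).
With 95% confidence, each one-unit increase in daily light exposure is associated with a change of between 1.859 and 3.727 cm in plant height.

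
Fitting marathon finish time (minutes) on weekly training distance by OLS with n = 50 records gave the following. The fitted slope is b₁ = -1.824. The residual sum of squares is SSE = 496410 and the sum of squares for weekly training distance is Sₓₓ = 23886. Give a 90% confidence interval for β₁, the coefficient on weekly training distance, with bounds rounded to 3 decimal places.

MSE = SSE/(n − 2) = 496410/48 = 10341.9.
SE(b₁) = √(MSE/Sₓₓ) = √(10341.9/23886) = 0.658003.
df = n − 2 = 48.
t* = t_{0.05, 48} = 1.677224.
Margin = t* × SE = 1.677224 × 0.658003 = 1.10362.
CI: -1.824 ± 1.10362 → (-2.928, -0.720).
With 90% confidence, each one-unit increase in weekly training distance is associated with a change of between -2.928 and -0.720 minutes in marathon finish time.

(-2.928, -0.720)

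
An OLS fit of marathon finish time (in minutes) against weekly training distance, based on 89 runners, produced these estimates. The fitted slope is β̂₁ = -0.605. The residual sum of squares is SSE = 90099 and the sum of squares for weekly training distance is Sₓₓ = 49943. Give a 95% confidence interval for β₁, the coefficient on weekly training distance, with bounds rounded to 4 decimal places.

MSE = SSE/(n − 2) = 90099/87 = 1035.62.
SE(β̂₁) = √(MSE/Sₓₓ) = √(1035.62/49943) = 0.144.
df = n − 2 = 87.
t* = t_{0.025, 87} = 1.987608.
Margin = t* × SE = 1.987608 × 0.144 = 0.286216.
CI: -0.605 ± 0.286216 → (-0.8912, -0.3188).
With 95% confidence, each one-unit increase in weekly training distance is associated with a change of between -0.8912 and -0.3188 minutes in marathon finish time.

(-0.8912, -0.3188)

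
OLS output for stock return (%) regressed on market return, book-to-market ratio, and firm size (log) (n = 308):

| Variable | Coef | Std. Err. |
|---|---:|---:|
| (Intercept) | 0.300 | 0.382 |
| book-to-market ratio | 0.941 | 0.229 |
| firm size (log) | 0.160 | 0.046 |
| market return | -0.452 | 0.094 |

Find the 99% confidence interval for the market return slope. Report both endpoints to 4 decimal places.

Read off: b = -0.452, SE = 0.094 for market return.
df = n − k − 1 = 308 − 3 − 1 = 304.
t* = t_{0.005, 304} = 2.592098.
Margin = t* × SE = 2.592098 × 0.094 = 0.243657.
CI: -0.452 ± 0.243657 → (-0.6957, -0.2083).

(-0.6957, -0.2083)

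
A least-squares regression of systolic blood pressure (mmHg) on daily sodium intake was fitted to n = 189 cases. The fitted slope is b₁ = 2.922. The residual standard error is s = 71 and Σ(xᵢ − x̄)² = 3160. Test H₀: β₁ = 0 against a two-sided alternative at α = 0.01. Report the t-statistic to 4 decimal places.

SE(b₁) = s/√Sₓₓ = 71/√3160 = 1.26303.
t = 2.922 / 1.26303 = 2.3135.
df = n − 2 = 187.
Two-sided p ≈ 0.0218, which is ≥ 0.01, so fail to reject H₀.
The data do not give significant evidence of an association between daily sodium intake and systolic blood pressure.

t = 2.3135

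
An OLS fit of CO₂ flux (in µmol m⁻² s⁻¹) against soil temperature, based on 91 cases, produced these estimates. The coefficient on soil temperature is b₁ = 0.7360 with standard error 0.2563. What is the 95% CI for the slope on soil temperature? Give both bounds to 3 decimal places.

(0.227, 1.245)

df = n − 2 = 91 − 2 = 89.
t* = t_{0.025, 89} = 1.986979.
Margin = t* × SE = 1.986979 × 0.2563 = 0.50926.
CI: 0.7360 ± 0.50926 → (0.227, 1.245).
With 95% confidence, each one-unit increase in soil temperature is associated with a change of between 0.227 and 1.245 µmol m⁻² s⁻¹ in CO₂ flux.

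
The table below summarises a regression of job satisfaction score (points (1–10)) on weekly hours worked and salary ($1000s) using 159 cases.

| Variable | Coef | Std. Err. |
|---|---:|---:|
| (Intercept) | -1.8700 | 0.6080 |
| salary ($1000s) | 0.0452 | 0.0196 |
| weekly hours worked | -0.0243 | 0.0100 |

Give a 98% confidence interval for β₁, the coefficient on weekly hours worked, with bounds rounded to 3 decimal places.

(-0.048, -0.001)

Read off: b = -0.0243, SE = 0.0100 for weekly hours worked.
df = n − k − 1 = 159 − 2 − 1 = 156.
t* = t_{0.01, 156} = 2.350489.
Margin = t* × SE = 2.350489 × 0.0100 = 0.02350.
CI: -0.0243 ± 0.02350 → (-0.048, -0.001).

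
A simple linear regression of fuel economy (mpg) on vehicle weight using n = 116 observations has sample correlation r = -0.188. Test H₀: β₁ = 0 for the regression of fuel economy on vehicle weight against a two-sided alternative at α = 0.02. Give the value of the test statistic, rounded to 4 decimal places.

t = -2.0437

t = r·√(n − 2)/√(1 − r²) = -0.188·√114/√0.964656 = -2.0437.
df = n − 2 = 114.
Two-sided p ≈ 0.0433, which is ≥ 0.02, so fail to reject H₀.
The data do not give significant evidence of a linear association between vehicle weight and fuel economy.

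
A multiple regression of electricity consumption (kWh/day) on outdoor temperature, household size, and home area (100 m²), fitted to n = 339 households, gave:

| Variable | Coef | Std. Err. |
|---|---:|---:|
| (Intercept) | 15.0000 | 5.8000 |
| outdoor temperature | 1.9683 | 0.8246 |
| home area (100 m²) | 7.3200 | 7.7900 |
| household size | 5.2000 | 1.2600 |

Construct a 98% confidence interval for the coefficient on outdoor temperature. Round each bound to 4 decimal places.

(0.0408, 3.8958)

Read off: b = 1.9683, SE = 0.8246 for outdoor temperature.
df = n − k − 1 = 339 − 3 − 1 = 335.
t* = t_{0.01, 335} = 2.337531.
Margin = t* × SE = 2.337531 × 0.8246 = 1.927528.
CI: 1.9683 ± 1.927528 → (0.0408, 3.8958).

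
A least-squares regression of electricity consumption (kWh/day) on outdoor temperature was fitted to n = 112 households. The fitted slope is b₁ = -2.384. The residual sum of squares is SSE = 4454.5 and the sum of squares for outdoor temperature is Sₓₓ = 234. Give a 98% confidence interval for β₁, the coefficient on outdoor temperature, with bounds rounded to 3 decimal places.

(-3.366, -1.402)

MSE = SSE/(n − 2) = 4454.5/110 = 40.4955.
SE(b₁) = √(MSE/Sₓₓ) = √(40.4955/234) = 0.416002.
df = n − 2 = 110.
t* = t_{0.01, 110} = 2.360726.
Margin = t* × SE = 2.360726 × 0.416002 = 0.98207.
CI: -2.384 ± 0.98207 → (-3.366, -1.402).
With 98% confidence, each one-unit increase in outdoor temperature is associated with a change of between -3.366 and -1.402 kWh/day in electricity consumption.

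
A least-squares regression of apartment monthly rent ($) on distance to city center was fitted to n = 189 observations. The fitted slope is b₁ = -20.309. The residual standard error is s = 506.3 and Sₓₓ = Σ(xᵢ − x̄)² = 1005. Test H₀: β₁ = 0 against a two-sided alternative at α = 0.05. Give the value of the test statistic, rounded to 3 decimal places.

SE(b₁) = s/√Sₓₓ = 506.3/√1005 = 15.9707.
t = -20.309 / 15.9707 = -1.272.
df = n − 2 = 187.
Two-sided p ≈ 0.2051, which is ≥ 0.05, so fail to reject H₀.
The data do not give significant evidence of an association between distance to city center and apartment monthly rent.

t = -1.272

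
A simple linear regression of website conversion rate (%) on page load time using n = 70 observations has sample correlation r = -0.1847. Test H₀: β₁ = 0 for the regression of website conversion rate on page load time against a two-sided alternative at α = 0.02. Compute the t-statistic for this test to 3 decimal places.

t = -1.550

t = r·√(n − 2)/√(1 − r²) = -0.1847·√68/√0.965886 = -1.550.
df = n − 2 = 68.
Two-sided p ≈ 0.1258, which is ≥ 0.02, so fail to reject H₀.
The data do not give significant evidence of a linear association between page load time and website conversion rate.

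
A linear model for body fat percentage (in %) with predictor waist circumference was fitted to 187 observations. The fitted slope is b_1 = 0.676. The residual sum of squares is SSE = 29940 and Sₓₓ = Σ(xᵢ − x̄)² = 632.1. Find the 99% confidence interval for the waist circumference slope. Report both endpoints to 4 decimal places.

MSE = SSE/(n − 2) = 29940/185 = 161.838.
SE(b_1) = √(MSE/Sₓₓ) = √(161.838/632.1) = 0.505996.
df = n − 2 = 185.
t* = t_{0.005, 185} = 2.602665.
Margin = t* × SE = 2.602665 × 0.505996 = 1.316938.
CI: 0.676 ± 1.316938 → (-0.6409, 1.9929).
With 99% confidence, each one-unit increase in waist circumference is associated with a change of between -0.6409 and 1.9929 % in body fat percentage.

(-0.6409, 1.9929)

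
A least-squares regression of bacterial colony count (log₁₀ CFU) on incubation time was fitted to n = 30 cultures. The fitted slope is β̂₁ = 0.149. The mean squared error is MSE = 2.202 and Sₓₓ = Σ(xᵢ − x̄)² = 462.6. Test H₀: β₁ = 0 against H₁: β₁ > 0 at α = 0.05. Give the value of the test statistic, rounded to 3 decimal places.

t = 2.160

SE(β̂₁) = √(MSE/Sₓₓ) = √(2.202/462.6) = 0.0689931.
t = 0.149 / 0.0689931 = 2.160.
df = n − 2 = 28.
One-sided p ≈ 0.0198, which is < 0.05, so reject H₀.
There is evidence that the true slope on incubation time is positive.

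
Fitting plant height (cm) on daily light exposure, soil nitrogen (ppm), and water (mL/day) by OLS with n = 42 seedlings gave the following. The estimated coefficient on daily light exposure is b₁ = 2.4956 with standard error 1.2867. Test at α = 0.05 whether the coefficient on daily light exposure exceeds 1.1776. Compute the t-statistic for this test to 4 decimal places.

H₀: β₁ = 1.1776 vs H₁: β₁ > 1.1776.
t = (b₁ − β₁⁰)/SE = (2.4956 − 1.1776) / 1.2867 = 1.0243.
df = n − k − 1 = 42 − 3 − 1 = 38.
One-sided p ≈ 0.1561, which is ≥ 0.05, so fail to reject H₀.
The data do not give significant evidence that the true slope on daily light exposure exceeds 1.1776 cm per unit, holding the other predictors fixed.

t = 1.0243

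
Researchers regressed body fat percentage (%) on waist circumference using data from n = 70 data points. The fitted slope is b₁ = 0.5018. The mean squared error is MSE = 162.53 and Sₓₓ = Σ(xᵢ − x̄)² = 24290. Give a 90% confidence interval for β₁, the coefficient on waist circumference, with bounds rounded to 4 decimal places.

SE(b₁) = √(MSE/Sₓₓ) = √(162.53/24290) = 0.0817999.
df = n − 2 = 68.
t* = t_{0.05, 68} = 1.667572.
Margin = t* × SE = 1.667572 × 0.0817999 = 0.136407.
CI: 0.5018 ± 0.136407 → (0.3654, 0.6382).
With 90% confidence, each one-unit increase in waist circumference is associated with a change of between 0.3654 and 0.6382 % in body fat percentage.

(0.3654, 0.6382)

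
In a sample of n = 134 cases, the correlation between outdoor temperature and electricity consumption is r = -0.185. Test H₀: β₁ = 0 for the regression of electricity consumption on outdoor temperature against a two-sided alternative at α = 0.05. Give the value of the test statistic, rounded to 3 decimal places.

t = r·√(n − 2)/√(1 − r²) = -0.185·√132/√0.965775 = -2.163.
df = n − 2 = 132.
Two-sided p ≈ 0.0324, which is < 0.05, so reject H₀.
There is evidence of a linear association between outdoor temperature and electricity consumption.

t = -2.163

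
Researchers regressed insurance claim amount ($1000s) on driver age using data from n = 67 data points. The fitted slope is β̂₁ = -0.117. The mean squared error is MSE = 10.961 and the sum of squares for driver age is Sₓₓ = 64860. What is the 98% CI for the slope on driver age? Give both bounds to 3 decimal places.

SE(β̂₁) = √(MSE/Sₓₓ) = √(10.961/64860) = 0.0129998.
df = n − 2 = 65.
t* = t_{0.01, 65} = 2.385097.
Margin = t* × SE = 2.385097 × 0.0129998 = 0.03101.
CI: -0.117 ± 0.03101 → (-0.148, -0.086).
With 98% confidence, each one-unit increase in driver age is associated with a change of between -0.148 and -0.086 $1000s in insurance claim amount.

(-0.148, -0.086)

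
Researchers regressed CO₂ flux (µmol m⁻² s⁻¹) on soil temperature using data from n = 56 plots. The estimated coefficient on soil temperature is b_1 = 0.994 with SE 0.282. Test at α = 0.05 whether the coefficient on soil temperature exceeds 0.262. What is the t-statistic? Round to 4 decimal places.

t = 2.5957

H₀: β₁ = 0.262 vs H₁: β₁ > 0.262.
t = (b_1 − β₁⁰)/SE = (0.994 − 0.262) / 0.282 = 2.5957.
df = n − 2 = 56 − 2 = 54.
One-sided p ≈ 0.0061, which is < 0.05, so reject H₀.
There is evidence that the true slope on soil temperature exceeds 0.262 µmol m⁻² s⁻¹ per unit.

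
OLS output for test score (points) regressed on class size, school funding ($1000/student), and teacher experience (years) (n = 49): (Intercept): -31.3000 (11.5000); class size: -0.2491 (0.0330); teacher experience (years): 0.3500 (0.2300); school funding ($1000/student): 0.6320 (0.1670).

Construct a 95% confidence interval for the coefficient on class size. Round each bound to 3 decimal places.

Read off: b = -0.2491, SE = 0.0330 for class size.
df = n − k − 1 = 49 − 3 − 1 = 45.
t* = t_{0.025, 45} = 2.014103.
Margin = t* × SE = 2.014103 × 0.0330 = 0.06647.
CI: -0.2491 ± 0.06647 → (-0.316, -0.183).

(-0.316, -0.183)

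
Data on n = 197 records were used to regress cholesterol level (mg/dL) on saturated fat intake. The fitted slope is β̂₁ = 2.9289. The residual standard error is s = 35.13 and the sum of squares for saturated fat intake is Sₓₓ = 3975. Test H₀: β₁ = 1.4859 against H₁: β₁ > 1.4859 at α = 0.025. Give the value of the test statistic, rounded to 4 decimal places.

t = 2.5897

SE(β̂₁) = s/√Sₓₓ = 35.13/√3975 = 0.557198.
t = (2.9289 − 1.4859) / 0.557198 = 2.5897.
df = n − 2 = 195.
One-sided p ≈ 0.0052, which is < 0.025, so reject H₀.
There is evidence that the true slope on saturated fat intake exceeds 1.4859 mg/dL per unit.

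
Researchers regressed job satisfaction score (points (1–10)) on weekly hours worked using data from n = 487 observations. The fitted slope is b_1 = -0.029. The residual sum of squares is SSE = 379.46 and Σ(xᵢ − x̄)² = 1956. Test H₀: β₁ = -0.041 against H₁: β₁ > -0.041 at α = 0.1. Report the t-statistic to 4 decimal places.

MSE = SSE/(n − 2) = 379.46/485 = 0.782392.
SE(b_1) = √(MSE/Sₓₓ) = √(0.782392/1956) = 0.0199999.
t = (-0.029 − (-0.041)) / 0.0199999 = 0.6000.
df = n − 2 = 485.
One-sided p ≈ 0.2744, which is ≥ 0.1, so fail to reject H₀.
The data do not give significant evidence that the true slope on weekly hours worked exceeds -0.041 points (1–10) per unit.

t = 0.6000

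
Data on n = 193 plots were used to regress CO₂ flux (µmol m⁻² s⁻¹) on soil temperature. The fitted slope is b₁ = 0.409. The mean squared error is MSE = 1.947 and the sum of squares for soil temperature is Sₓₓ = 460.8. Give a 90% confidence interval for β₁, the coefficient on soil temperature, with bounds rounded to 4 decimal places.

SE(b₁) = √(MSE/Sₓₓ) = √(1.947/460.8) = 0.065002.
df = n − 2 = 191.
t* = t_{0.05, 191} = 1.652871.
Margin = t* × SE = 1.652871 × 0.065002 = 0.107440.
CI: 0.409 ± 0.107440 → (0.3016, 0.5164).
With 90% confidence, each one-unit increase in soil temperature is associated with a change of between 0.3016 and 0.5164 µmol m⁻² s⁻¹ in CO₂ flux.

(0.3016, 0.5164)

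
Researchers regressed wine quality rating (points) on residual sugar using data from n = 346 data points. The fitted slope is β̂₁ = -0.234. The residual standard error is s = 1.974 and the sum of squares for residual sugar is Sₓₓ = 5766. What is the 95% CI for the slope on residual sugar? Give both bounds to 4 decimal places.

SE(β̂₁) = s/√Sₓₓ = 1.974/√5766 = 0.0259962.
df = n − 2 = 344.
t* = t_{0.025, 344} = 1.966884.
Margin = t* × SE = 1.966884 × 0.0259962 = 0.051132.
CI: -0.234 ± 0.051132 → (-0.2851, -0.1829).
With 95% confidence, each one-unit increase in residual sugar is associated with a change of between -0.2851 and -0.1829 points in wine quality rating.

(-0.2851, -0.1829)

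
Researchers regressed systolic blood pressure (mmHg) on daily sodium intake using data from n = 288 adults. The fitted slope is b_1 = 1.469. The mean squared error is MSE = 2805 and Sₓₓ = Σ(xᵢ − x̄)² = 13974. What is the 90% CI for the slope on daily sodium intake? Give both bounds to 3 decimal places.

(0.730, 2.208)

SE(b_1) = √(MSE/Sₓₓ) = √(2805/13974) = 0.448029.
df = n − 2 = 286.
t* = t_{0.05, 286} = 1.650199.
Margin = t* × SE = 1.650199 × 0.448029 = 0.73934.
CI: 1.469 ± 0.73934 → (0.730, 2.208).
With 90% confidence, each one-unit increase in daily sodium intake is associated with a change of between 0.730 and 2.208 mmHg in systolic blood pressure.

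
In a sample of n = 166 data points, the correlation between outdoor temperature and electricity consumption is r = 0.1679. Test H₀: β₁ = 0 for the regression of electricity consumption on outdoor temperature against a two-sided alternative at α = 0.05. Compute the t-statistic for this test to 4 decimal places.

t = 2.1811

t = r·√(n − 2)/√(1 − r²) = 0.1679·√164/√0.97181 = 2.1811.
df = n − 2 = 164.
Two-sided p ≈ 0.0306, which is < 0.05, so reject H₀.
There is evidence of a linear association between outdoor temperature and electricity consumption.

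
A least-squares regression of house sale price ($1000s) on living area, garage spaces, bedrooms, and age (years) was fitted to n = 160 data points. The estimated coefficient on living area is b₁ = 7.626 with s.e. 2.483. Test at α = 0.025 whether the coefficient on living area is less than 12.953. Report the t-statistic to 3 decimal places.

t = -2.145

H₀: β₁ = 12.953 vs H₁: β₁ < 12.953.
t = (b₁ − β₁⁰)/SE = (7.626 − 12.953) / 2.483 = -2.145.
df = n − k − 1 = 160 − 4 − 1 = 155.
One-sided p ≈ 0.0167, which is < 0.025, so reject H₀.
There is evidence that the true slope on living area is below 12.953 $1000s per unit, holding the other predictors fixed.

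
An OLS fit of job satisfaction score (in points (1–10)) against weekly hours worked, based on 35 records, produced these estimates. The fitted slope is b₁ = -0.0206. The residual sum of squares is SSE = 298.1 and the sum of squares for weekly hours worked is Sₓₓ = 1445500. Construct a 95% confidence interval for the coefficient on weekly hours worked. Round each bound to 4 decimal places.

MSE = SSE/(n − 2) = 298.1/33 = 9.03333.
SE(b₁) = √(MSE/Sₓₓ) = √(9.03333/1445500) = 0.00249986.
df = n − 2 = 33.
t* = t_{0.025, 33} = 2.034515.
Margin = t* × SE = 2.034515 × 0.00249986 = 0.005086.
CI: -0.0206 ± 0.005086 → (-0.0257, -0.0155).
With 95% confidence, each one-unit increase in weekly hours worked is associated with a change of between -0.0257 and -0.0155 points (1–10) in job satisfaction score.

(-0.0257, -0.0155)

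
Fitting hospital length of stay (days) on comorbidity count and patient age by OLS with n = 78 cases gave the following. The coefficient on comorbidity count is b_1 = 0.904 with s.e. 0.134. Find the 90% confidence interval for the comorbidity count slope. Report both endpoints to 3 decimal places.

df = n − k − 1 = 78 − 2 − 1 = 75.
t* = t_{0.05, 75} = 1.665425.
Margin = t* × SE = 1.665425 × 0.134 = 0.22317.
CI: 0.904 ± 0.22317 → (0.681, 1.127).
With 90% confidence, each one-unit increase in comorbidity count is associated with a change of between 0.681 and 1.127 days in hospital length of stay, holding the other predictors fixed.

(0.681, 1.127)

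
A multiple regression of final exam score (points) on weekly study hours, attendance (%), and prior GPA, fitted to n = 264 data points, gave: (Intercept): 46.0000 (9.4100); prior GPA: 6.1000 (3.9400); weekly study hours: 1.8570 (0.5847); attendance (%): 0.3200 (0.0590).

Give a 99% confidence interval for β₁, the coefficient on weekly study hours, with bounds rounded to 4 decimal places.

Read off: b = 1.8570, SE = 0.5847 for weekly study hours.
df = n − k − 1 = 264 − 3 − 1 = 260.
t* = t_{0.005, 260} = 2.59487.
Margin = t* × SE = 2.59487 × 0.5847 = 1.517221.
CI: 1.8570 ± 1.517221 → (0.3398, 3.3742).

(0.3398, 3.3742)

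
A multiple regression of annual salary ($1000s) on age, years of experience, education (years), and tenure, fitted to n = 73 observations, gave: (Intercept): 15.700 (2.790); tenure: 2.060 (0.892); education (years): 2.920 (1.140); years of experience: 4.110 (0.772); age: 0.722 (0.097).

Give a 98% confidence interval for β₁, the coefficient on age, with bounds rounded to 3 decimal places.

Read off: b = 0.722, SE = 0.097 for age.
df = n − k − 1 = 73 − 4 − 1 = 68.
t* = t_{0.01, 68} = 2.382446.
Margin = t* × SE = 2.382446 × 0.097 = 0.23110.
CI: 0.722 ± 0.23110 → (0.491, 0.953).

(0.491, 0.953)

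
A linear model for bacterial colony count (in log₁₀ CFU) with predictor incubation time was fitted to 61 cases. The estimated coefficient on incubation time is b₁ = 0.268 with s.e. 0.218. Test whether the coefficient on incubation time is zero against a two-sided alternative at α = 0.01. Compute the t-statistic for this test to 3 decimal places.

H₀: β₁ = 0 vs H₁: β₁ ≠ 0.
t = (b₁ − β₁⁰)/SE = 0.268 / 0.218 = 1.229.
df = n − 2 = 61 − 2 = 59.
Two-sided p ≈ 0.2238, which is ≥ 0.01, so fail to reject H₀.
The data do not give significant evidence of an association between incubation time and bacterial colony count.

t = 1.229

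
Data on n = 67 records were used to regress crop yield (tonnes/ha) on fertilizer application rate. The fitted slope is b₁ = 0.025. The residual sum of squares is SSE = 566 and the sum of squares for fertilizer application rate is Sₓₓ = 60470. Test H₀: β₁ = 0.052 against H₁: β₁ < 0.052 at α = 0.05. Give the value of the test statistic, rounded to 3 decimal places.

t = -2.250

MSE = SSE/(n − 2) = 566/65 = 8.70769.
SE(b₁) = √(MSE/Sₓₓ) = √(8.70769/60470) = 0.012.
t = (0.025 − 0.052) / 0.012 = -2.250.
df = n − 2 = 65.
One-sided p ≈ 0.0139, which is < 0.05, so reject H₀.
There is evidence that the true slope on fertilizer application rate is below 0.052 tonnes/ha per unit.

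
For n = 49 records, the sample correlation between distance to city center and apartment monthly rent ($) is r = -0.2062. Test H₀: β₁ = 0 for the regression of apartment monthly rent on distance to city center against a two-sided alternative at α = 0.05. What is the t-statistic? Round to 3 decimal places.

t = -1.445

t = r·√(n − 2)/√(1 − r²) = -0.2062·√47/√0.957482 = -1.445.
df = n − 2 = 47.
Two-sided p ≈ 0.1552, which is ≥ 0.05, so fail to reject H₀.
The data do not give significant evidence of a linear association between distance to city center and apartment monthly rent.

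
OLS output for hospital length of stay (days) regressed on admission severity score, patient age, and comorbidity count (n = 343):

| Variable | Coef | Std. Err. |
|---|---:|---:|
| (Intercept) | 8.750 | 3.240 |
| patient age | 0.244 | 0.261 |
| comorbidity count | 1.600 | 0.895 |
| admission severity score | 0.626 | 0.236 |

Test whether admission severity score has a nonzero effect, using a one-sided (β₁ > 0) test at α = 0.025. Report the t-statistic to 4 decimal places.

t = 2.6525

Read off: b = 0.626, SE = 0.236 for admission severity score.
H₀: β₁ = 0 vs H₁: β₁ > 0.
t = 0.626 / 0.236 = 2.6525.
df = n − k − 1 = 343 − 3 − 1 = 339.
One-sided p ≈ 0.0042, which is < 0.025, so reject H₀.
There is evidence that the true slope on admission severity score is positive, holding the other predictors fixed.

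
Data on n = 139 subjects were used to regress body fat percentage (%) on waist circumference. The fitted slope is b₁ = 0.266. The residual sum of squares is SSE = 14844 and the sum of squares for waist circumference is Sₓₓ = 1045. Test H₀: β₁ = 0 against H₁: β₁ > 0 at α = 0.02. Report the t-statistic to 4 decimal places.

t = 0.8261

MSE = SSE/(n − 2) = 14844/137 = 108.35.
SE(b₁) = √(MSE/Sₓₓ) = √(108.35/1045) = 0.322001.
t = 0.266 / 0.322001 = 0.8261.
df = n − 2 = 137.
One-sided p ≈ 0.2051, which is ≥ 0.02, so fail to reject H₀.
The data do not give significant evidence that the true slope on waist circumference is positive.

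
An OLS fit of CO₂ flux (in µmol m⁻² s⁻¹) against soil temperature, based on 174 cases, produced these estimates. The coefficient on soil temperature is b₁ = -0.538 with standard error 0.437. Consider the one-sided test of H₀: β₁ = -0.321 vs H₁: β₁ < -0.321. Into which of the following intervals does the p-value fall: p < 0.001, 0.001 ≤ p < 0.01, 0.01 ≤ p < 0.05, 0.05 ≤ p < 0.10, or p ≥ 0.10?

p ≥ 0.10

t = (-0.538 − (-0.321)) / 0.437 = -0.497.
df = n − 2 = 174 − 2 = 172.
One-sided p = P(T_{172} < t) ≈ 0.3101.
So p ≥ 0.10.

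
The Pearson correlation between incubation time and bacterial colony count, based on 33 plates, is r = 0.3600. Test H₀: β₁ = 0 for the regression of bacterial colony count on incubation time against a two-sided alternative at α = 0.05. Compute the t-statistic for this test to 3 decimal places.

t = 2.148

t = r·√(n − 2)/√(1 − r²) = 0.3600·√31/√0.8704 = 2.148.
df = n − 2 = 31.
Two-sided p ≈ 0.0396, which is < 0.05, so reject H₀.
There is evidence of a linear association between incubation time and bacterial colony count.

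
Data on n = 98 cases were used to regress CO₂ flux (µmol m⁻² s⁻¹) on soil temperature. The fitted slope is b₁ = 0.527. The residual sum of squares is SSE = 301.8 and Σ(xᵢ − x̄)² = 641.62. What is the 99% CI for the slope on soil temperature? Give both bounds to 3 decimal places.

(0.343, 0.711)

MSE = SSE/(n − 2) = 301.8/96 = 3.14375.
SE(b₁) = √(MSE/Sₓₓ) = √(3.14375/641.62) = 0.0699979.
df = n − 2 = 96.
t* = t_{0.005, 96} = 2.628016.
Margin = t* × SE = 2.628016 × 0.0699979 = 0.18396.
CI: 0.527 ± 0.18396 → (0.343, 0.711).
With 99% confidence, each one-unit increase in soil temperature is associated with a change of between 0.343 and 0.711 µmol m⁻² s⁻¹ in CO₂ flux.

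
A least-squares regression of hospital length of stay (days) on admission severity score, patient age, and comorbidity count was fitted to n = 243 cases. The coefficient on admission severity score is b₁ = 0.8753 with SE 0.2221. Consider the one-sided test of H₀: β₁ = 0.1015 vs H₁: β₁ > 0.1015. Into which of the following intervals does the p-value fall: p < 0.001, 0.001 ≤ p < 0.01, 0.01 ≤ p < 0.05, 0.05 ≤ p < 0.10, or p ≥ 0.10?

p < 0.001

t = (0.8753 − 0.1015) / 0.2221 = 3.484.
df = n − k − 1 = 243 − 3 − 1 = 239.
One-sided p = P(T_{239} > t) ≈ 0.0003.
So p < 0.001.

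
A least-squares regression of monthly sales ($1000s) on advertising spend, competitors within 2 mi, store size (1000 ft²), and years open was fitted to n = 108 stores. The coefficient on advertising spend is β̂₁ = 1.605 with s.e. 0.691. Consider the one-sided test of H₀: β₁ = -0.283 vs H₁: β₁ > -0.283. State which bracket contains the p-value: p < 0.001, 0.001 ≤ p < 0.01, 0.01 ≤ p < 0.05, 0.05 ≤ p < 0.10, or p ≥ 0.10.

0.001 ≤ p < 0.01

t = (1.605 − (-0.283)) / 0.691 = 2.732.
df = n − k − 1 = 108 − 4 − 1 = 103.
One-sided p = P(T_{103} > t) ≈ 0.0037.
So 0.001 ≤ p < 0.01.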